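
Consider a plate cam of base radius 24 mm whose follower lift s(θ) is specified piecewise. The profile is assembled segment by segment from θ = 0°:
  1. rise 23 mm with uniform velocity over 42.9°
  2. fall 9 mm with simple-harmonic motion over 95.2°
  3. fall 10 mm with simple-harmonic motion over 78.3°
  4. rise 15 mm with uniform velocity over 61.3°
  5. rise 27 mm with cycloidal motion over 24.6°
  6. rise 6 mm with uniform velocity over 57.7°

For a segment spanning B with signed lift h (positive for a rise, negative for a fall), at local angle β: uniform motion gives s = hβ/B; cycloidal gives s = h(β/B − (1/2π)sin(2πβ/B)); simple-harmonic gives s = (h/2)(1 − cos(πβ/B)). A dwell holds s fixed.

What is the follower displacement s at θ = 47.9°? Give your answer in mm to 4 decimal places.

seg 1 [0°–42.9°] uniform, h=23: full span → s += 23 → s = 23.0000
seg 2 [42.9°–138.1°] simple-harmonic, h=-9: θ=47.9° here. β=5, B=95.2. -9/2·(1 − cos(π·0.0525)) = -0.0611 → s = 22.9389

22.9389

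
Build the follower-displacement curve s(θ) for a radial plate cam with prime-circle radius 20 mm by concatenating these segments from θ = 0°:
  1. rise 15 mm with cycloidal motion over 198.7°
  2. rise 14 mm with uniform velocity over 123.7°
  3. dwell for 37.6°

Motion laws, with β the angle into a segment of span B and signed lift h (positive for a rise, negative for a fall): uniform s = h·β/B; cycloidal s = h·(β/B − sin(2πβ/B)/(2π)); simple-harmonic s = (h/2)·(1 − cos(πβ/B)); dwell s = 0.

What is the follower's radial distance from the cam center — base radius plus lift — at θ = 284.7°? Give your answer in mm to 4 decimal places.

seg 1 [0°–198.7°] cycloidal, h=15: full span → s += 15 → s = 15.0000
seg 2 [198.7°–322.4°] uniform, h=14: θ=284.7° here. β=86, B=123.7. 14·86/123.7 = 9.7332 → s = 24.7332
radial distance = base radius + s = 20 + 24.7332 = 44.7332

44.7332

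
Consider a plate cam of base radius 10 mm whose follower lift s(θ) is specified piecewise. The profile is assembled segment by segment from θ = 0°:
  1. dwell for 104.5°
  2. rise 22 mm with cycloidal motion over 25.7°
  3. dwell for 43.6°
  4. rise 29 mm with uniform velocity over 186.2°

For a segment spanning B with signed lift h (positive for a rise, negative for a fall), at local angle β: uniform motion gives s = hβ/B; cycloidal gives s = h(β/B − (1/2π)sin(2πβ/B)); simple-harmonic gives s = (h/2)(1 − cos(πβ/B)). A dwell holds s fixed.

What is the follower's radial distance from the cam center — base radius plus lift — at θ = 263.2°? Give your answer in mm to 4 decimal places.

seg 1 [0°–104.5°] dwell: s stays 0.0000
seg 2 [104.5°–130.2°] cycloidal, h=22: full span → s += 22 → s = 22.0000
seg 3 [130.2°–173.8°] dwell: s stays 22.0000
seg 4 [173.8°–360°] uniform, h=29: θ=263.2° here. β=89.4, B=186.2. 29·89.4/186.2 = 13.9237 → s = 35.9237
radial distance = base radius + s = 10 + 35.9237 = 45.9237

45.9237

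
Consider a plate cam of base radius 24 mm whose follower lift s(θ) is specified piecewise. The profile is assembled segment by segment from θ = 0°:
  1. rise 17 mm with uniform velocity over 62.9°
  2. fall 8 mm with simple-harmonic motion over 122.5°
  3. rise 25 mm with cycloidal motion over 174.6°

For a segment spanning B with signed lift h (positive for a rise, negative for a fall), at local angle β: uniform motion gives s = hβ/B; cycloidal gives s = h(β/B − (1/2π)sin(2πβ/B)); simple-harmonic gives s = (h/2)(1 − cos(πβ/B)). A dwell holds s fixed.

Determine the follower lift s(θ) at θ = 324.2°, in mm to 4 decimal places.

seg 1 [0°–62.9°] uniform, h=17: full span → s += 17 → s = 17.0000
seg 2 [62.9°–185.4°] simple-harmonic, h=-8: full span → s += -8 → s = 9.0000
seg 3 [185.4°–360°] cycloidal, h=25: θ=324.2° here. β=138.8, B=174.6. 25·(0.7950 − sin(2π·0.7950)/(2π)) = 23.6952 → s = 32.6952

32.6952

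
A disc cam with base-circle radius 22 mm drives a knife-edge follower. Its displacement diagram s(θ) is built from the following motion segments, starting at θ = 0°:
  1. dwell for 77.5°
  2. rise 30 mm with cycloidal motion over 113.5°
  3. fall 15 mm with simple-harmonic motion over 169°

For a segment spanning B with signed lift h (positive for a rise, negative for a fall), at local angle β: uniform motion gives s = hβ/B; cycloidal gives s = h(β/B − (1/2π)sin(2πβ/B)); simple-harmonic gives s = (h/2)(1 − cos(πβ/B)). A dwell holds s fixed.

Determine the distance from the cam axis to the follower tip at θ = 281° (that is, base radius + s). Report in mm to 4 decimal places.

seg 1 [0°–77.5°] dwell: s stays 0.0000
seg 2 [77.5°–191°] cycloidal, h=30: full span → s += 30 → s = 30.0000
seg 3 [191°–360°] simple-harmonic, h=-15: θ=281° here. β=90, B=169. -15/2·(1 − cos(π·0.5325)) = -8.2655 → s = 21.7345
radial distance = base radius + s = 22 + 21.7345 = 43.7345

43.7345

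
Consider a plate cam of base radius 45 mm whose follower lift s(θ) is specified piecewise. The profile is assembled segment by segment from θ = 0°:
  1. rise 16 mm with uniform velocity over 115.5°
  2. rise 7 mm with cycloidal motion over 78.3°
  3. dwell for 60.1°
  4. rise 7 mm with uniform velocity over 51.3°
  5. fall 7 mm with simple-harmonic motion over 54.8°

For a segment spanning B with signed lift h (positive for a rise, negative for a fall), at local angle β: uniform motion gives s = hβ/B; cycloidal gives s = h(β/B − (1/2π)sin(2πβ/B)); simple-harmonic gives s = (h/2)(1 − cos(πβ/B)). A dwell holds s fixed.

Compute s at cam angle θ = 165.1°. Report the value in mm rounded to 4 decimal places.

seg 1 [0°–115.5°] uniform, h=16: full span → s += 16 → s = 16.0000
seg 2 [115.5°–193.8°] cycloidal, h=7: θ=165.1° here. β=49.6, B=78.3. 7·(0.6335 − sin(2π·0.6335)/(2π)) = 5.2628 → s = 21.2628

21.2628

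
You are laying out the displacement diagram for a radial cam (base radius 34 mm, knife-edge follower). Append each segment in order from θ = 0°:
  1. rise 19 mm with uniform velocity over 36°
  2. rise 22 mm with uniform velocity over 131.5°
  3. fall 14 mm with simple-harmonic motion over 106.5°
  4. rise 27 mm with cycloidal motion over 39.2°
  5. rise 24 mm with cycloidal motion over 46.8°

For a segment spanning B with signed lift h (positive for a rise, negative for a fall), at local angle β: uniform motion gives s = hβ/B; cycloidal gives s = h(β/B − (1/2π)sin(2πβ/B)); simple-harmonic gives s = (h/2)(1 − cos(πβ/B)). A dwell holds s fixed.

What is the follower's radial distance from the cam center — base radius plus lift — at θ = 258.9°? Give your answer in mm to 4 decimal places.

seg 1 [0°–36°] uniform, h=19: full span → s += 19 → s = 19.0000
seg 2 [36°–167.5°] uniform, h=22: full span → s += 22 → s = 41.0000
seg 3 [167.5°–274°] simple-harmonic, h=-14: θ=258.9° here. β=91.4, B=106.5. -14/2·(1 − cos(π·0.8582)) = -13.3170 → s = 27.6830
radial distance = base radius + s = 34 + 27.6830 = 61.6830

61.6830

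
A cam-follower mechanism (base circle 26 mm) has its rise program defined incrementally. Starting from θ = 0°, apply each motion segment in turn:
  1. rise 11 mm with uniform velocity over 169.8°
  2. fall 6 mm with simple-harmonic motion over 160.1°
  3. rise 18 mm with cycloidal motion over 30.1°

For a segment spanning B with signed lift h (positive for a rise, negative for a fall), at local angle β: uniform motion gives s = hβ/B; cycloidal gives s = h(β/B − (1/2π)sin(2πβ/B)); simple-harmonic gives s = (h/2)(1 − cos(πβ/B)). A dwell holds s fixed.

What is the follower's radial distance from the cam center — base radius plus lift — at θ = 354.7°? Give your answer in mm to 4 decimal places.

seg 1 [0°–169.8°] uniform, h=11: full span → s += 11 → s = 11.0000
seg 2 [169.8°–329.9°] simple-harmonic, h=-6: full span → s += -6 → s = 5.0000
seg 3 [329.9°–360°] cycloidal, h=18: θ=354.7° here. β=24.8, B=30.1. 18·(0.8239 − sin(2π·0.8239)/(2π)) = 17.3919 → s = 22.3919
radial distance = base radius + s = 26 + 22.3919 = 48.3919

48.3919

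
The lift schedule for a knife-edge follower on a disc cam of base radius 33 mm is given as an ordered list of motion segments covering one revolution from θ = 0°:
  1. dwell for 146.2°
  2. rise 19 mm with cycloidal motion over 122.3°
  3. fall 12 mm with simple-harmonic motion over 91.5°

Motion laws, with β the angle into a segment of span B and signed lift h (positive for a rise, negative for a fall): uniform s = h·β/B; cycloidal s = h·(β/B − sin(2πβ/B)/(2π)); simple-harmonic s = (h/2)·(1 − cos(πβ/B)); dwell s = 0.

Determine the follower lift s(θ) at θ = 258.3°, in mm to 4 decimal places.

seg 1 [0°–146.2°] dwell: s stays 0.0000
seg 2 [146.2°–268.5°] cycloidal, h=19: θ=258.3° here. β=112.1, B=122.3. 19·(0.9166 − sin(2π·0.9166)/(2π)) = 18.9285 → s = 18.9285

18.9285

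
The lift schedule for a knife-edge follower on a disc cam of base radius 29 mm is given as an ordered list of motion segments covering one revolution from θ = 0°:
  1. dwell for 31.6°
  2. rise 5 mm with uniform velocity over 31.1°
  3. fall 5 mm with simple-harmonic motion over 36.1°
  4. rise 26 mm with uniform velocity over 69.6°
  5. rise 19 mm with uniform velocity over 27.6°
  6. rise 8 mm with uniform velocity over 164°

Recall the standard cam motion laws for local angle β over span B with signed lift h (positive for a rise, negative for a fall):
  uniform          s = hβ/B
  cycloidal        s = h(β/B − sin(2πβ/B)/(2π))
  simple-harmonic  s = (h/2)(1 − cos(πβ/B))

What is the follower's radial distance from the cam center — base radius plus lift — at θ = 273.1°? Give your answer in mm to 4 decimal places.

seg 1 [0°–31.6°] dwell: s stays 0.0000
seg 2 [31.6°–62.7°] uniform, h=5: full span → s += 5 → s = 5.0000
seg 3 [62.7°–98.8°] simple-harmonic, h=-5: full span → s += -5 → s = 0.0000
seg 4 [98.8°–168.4°] uniform, h=26: full span → s += 26 → s = 26.0000
seg 5 [168.4°–196°] uniform, h=19: full span → s += 19 → s = 45.0000
seg 6 [196°–360°] uniform, h=8: θ=273.1° here. β=77.1, B=164. 8·77.1/164 = 3.7610 → s = 48.7610
radial distance = base radius + s = 29 + 48.7610 = 77.7610

77.7610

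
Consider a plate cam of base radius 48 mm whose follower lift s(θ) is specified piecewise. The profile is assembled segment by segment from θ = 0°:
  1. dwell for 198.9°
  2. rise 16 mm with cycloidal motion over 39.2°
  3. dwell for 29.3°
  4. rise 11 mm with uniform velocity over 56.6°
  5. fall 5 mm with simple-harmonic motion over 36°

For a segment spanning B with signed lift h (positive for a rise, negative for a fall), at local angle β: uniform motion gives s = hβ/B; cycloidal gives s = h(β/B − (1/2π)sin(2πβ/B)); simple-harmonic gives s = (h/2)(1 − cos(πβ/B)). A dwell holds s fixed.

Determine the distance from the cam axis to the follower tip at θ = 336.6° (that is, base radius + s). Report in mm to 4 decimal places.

seg 1 [0°–198.9°] dwell: s stays 0.0000
seg 2 [198.9°–238.1°] cycloidal, h=16: full span → s += 16 → s = 16.0000
seg 3 [238.1°–267.4°] dwell: s stays 16.0000
seg 4 [267.4°–324°] uniform, h=11: full span → s += 11 → s = 27.0000
seg 5 [324°–360°] simple-harmonic, h=-5: θ=336.6° here. β=12.6, B=36. -5/2·(1 − cos(π·0.3500)) = -1.3650 → s = 25.6350
radial distance = base radius + s = 48 + 25.6350 = 73.6350

73.6350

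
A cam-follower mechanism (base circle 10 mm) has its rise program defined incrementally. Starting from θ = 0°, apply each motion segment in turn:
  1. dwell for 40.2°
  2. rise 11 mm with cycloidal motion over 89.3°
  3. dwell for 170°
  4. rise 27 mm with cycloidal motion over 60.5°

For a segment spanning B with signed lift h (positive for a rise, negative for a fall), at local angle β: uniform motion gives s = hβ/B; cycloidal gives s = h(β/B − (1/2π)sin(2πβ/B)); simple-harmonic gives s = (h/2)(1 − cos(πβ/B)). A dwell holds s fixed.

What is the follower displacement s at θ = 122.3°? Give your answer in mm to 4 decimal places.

seg 1 [0°–40.2°] dwell: s stays 0.0000
seg 2 [40.2°–129.5°] cycloidal, h=11: θ=122.3° here. β=82.1, B=89.3. 11·(0.9194 − sin(2π·0.9194)/(2π)) = 10.9625 → s = 10.9625

10.9625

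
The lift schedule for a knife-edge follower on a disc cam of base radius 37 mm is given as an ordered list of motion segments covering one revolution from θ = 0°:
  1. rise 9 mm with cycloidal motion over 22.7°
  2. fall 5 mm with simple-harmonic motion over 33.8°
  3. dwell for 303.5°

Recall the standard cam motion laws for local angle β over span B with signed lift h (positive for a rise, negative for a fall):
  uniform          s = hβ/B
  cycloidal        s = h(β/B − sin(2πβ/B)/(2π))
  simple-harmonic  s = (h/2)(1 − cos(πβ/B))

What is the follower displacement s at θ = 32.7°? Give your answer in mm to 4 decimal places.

seg 1 [0°–22.7°] cycloidal, h=9: full span → s += 9 → s = 9.0000
seg 2 [22.7°–56.5°] simple-harmonic, h=-5: θ=32.7° here. β=10, B=33.8. -5/2·(1 − cos(π·0.2959)) = -1.0043 → s = 7.9957

7.9957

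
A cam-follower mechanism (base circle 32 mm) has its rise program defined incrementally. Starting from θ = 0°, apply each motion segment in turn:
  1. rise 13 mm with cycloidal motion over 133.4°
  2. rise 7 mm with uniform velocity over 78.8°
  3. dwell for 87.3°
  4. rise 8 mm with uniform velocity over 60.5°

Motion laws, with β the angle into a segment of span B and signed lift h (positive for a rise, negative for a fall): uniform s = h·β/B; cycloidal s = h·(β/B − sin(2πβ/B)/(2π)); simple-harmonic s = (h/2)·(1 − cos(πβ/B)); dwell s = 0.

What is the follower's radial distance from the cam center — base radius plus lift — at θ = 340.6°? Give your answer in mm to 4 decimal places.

seg 1 [0°–133.4°] cycloidal, h=13: full span → s += 13 → s = 13.0000
seg 2 [133.4°–212.2°] uniform, h=7: full span → s += 7 → s = 20.0000
seg 3 [212.2°–299.5°] dwell: s stays 20.0000
seg 4 [299.5°–360°] uniform, h=8: θ=340.6° here. β=41.1, B=60.5. 8·41.1/60.5 = 5.4347 → s = 25.4347
radial distance = base radius + s = 32 + 25.4347 = 57.4347

57.4347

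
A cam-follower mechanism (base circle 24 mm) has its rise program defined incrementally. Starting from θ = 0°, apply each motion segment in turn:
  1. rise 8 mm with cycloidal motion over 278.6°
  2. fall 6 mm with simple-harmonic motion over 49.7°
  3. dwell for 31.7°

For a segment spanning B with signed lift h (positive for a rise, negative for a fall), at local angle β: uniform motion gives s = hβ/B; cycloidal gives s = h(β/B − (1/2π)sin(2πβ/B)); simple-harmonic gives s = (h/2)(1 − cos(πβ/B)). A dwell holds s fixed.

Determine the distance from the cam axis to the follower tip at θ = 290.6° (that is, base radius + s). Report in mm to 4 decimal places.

seg 1 [0°–278.6°] cycloidal, h=8: full span → s += 8 → s = 8.0000
seg 2 [278.6°–328.3°] simple-harmonic, h=-6: θ=290.6° here. β=12, B=49.7. -6/2·(1 − cos(π·0.2414)) = -0.8225 → s = 7.1775
radial distance = base radius + s = 24 + 7.1775 = 31.1775

31.1775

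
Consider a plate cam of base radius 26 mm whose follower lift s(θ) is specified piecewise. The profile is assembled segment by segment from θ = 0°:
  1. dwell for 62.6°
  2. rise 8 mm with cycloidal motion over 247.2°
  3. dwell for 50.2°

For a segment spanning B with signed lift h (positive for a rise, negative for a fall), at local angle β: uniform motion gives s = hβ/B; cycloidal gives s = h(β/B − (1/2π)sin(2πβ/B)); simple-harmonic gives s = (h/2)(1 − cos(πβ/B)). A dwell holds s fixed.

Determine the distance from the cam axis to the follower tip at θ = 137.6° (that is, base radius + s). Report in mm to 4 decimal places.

seg 1 [0°–62.6°] dwell: s stays 0.0000
seg 2 [62.6°–309.8°] cycloidal, h=8: θ=137.6° here. β=75, B=247.2. 8·(0.3034 − sin(2π·0.3034)/(2π)) = 1.2249 → s = 1.2249
radial distance = base radius + s = 26 + 1.2249 = 27.2249

27.2249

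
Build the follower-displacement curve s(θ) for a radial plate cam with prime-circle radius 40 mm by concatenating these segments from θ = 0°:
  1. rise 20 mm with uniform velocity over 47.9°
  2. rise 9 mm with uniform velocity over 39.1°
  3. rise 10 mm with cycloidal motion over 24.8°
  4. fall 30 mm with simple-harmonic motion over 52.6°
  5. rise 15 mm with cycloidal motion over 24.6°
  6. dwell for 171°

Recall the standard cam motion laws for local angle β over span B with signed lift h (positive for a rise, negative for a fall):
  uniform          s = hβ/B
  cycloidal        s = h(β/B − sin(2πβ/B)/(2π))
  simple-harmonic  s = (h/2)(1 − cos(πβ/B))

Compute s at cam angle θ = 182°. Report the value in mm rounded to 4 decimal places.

seg 1 [0°–47.9°] uniform, h=20: full span → s += 20 → s = 20.0000
seg 2 [47.9°–87°] uniform, h=9: full span → s += 9 → s = 29.0000
seg 3 [87°–111.8°] cycloidal, h=10: full span → s += 10 → s = 39.0000
seg 4 [111.8°–164.4°] simple-harmonic, h=-30: full span → s += -30 → s = 9.0000
seg 5 [164.4°–189°] cycloidal, h=15: θ=182° here. β=17.6, B=24.6. 15·(0.7154 − sin(2π·0.7154)/(2π)) = 13.0630 → s = 22.0630

22.0630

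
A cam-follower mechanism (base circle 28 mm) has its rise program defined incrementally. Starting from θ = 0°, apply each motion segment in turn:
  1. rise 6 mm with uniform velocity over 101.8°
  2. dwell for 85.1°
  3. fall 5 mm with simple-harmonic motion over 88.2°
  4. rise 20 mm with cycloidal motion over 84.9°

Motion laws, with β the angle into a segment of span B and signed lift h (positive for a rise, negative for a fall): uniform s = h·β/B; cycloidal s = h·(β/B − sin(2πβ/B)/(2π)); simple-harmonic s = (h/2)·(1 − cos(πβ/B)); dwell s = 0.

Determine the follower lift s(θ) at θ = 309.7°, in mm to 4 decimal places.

seg 1 [0°–101.8°] uniform, h=6: full span → s += 6 → s = 6.0000
seg 2 [101.8°–186.9°] dwell: s stays 6.0000
seg 3 [186.9°–275.1°] simple-harmonic, h=-5: full span → s += -5 → s = 1.0000
seg 4 [275.1°–360°] cycloidal, h=20: θ=309.7° here. β=34.6, B=84.9. 20·(0.4075 − sin(2π·0.4075)/(2π)) = 6.4038 → s = 7.4038

7.4038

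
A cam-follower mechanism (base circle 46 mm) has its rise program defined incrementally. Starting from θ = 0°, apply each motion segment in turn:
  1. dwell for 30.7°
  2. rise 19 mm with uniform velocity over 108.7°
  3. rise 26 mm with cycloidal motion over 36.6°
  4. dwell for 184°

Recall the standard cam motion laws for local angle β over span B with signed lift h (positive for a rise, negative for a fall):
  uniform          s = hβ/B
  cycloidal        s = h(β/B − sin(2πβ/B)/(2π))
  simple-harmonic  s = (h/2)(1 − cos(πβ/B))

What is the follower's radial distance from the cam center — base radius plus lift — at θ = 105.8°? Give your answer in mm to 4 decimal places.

seg 1 [0°–30.7°] dwell: s stays 0.0000
seg 2 [30.7°–139.4°] uniform, h=19: θ=105.8° here. β=75.1, B=108.7. 19·75.1/108.7 = 13.1270 → s = 13.1270
radial distance = base radius + s = 46 + 13.1270 = 59.1270

59.1270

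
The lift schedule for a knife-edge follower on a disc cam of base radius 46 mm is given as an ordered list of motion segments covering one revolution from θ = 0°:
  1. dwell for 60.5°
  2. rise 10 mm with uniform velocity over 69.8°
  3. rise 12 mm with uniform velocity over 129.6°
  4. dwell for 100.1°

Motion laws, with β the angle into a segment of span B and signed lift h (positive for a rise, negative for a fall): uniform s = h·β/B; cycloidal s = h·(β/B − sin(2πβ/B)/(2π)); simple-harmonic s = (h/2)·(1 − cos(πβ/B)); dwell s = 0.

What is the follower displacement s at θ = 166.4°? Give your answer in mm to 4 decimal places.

seg 1 [0°–60.5°] dwell: s stays 0.0000
seg 2 [60.5°–130.3°] uniform, h=10: full span → s += 10 → s = 10.0000
seg 3 [130.3°–259.9°] uniform, h=12: θ=166.4° here. β=36.1, B=129.6. 12·36.1/129.6 = 3.3426 → s = 13.3426

13.3426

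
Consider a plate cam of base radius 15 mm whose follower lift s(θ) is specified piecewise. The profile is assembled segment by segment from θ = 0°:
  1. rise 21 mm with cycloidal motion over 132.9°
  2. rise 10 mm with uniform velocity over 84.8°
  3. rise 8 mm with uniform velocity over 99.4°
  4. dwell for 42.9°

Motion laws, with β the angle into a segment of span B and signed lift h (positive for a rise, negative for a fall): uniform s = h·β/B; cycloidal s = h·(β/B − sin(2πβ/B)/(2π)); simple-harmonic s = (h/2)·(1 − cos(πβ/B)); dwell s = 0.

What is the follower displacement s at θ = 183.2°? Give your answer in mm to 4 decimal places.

seg 1 [0°–132.9°] cycloidal, h=21: full span → s += 21 → s = 21.0000
seg 2 [132.9°–217.7°] uniform, h=10: θ=183.2° here. β=50.3, B=84.8. 10·50.3/84.8 = 5.9316 → s = 26.9316

26.9316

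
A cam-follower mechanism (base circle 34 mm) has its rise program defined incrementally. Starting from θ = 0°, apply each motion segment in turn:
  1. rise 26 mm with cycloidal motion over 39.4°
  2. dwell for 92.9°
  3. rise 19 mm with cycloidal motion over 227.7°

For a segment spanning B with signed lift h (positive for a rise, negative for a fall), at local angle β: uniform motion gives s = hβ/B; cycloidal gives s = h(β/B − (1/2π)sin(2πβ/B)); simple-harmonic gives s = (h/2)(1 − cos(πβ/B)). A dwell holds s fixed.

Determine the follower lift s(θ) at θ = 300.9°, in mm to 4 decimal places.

seg 1 [0°–39.4°] cycloidal, h=26: full span → s += 26 → s = 26.0000
seg 2 [39.4°–132.3°] dwell: s stays 26.0000
seg 3 [132.3°–360°] cycloidal, h=19: θ=300.9° here. β=168.6, B=227.7. 19·(0.7404 − sin(2π·0.7404)/(2π)) = 17.0870 → s = 43.0870

43.0870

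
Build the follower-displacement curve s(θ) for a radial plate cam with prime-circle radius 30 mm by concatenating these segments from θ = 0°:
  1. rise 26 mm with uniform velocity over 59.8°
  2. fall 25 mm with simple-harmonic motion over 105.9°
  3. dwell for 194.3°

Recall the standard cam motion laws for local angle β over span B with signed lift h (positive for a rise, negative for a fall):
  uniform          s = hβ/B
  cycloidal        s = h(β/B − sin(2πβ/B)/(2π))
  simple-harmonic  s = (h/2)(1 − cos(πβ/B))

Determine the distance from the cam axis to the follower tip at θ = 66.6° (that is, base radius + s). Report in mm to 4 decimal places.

seg 1 [0°–59.8°] uniform, h=26: full span → s += 26 → s = 26.0000
seg 2 [59.8°–165.7°] simple-harmonic, h=-25: θ=66.6° here. β=6.8, B=105.9. -25/2·(1 − cos(π·0.0642)) = -0.2535 → s = 25.7465
radial distance = base radius + s = 30 + 25.7465 = 55.7465

55.7465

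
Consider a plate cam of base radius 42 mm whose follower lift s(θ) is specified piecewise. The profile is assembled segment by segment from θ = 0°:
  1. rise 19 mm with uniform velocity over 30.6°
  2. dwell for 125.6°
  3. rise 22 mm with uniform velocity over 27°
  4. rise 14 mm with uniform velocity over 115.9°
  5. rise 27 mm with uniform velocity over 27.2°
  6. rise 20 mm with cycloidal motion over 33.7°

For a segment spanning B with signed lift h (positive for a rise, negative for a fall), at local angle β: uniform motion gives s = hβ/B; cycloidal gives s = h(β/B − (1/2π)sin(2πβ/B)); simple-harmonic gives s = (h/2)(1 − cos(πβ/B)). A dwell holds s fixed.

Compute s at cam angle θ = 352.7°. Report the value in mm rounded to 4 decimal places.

seg 1 [0°–30.6°] uniform, h=19: full span → s += 19 → s = 19.0000
seg 2 [30.6°–156.2°] dwell: s stays 19.0000
seg 3 [156.2°–183.2°] uniform, h=22: full span → s += 22 → s = 41.0000
seg 4 [183.2°–299.1°] uniform, h=14: full span → s += 14 → s = 55.0000
seg 5 [299.1°–326.3°] uniform, h=27: full span → s += 27 → s = 82.0000
seg 6 [326.3°–360°] cycloidal, h=20: θ=352.7° here. β=26.4, B=33.7. 20·(0.7834 − sin(2π·0.7834)/(2π)) = 18.7810 → s = 100.7810

100.7810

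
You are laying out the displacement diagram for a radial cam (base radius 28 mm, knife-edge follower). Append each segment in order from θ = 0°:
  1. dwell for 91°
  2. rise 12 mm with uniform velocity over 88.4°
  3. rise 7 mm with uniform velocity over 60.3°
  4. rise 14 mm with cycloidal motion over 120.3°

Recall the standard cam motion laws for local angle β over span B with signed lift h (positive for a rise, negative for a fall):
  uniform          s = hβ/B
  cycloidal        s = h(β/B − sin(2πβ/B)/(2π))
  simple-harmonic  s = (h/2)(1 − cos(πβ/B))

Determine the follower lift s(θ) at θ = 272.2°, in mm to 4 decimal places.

seg 1 [0°–91°] dwell: s stays 0.0000
seg 2 [91°–179.4°] uniform, h=12: full span → s += 12 → s = 12.0000
seg 3 [179.4°–239.7°] uniform, h=7: full span → s += 7 → s = 19.0000
seg 4 [239.7°–360°] cycloidal, h=14: θ=272.2° here. β=32.5, B=120.3. 14·(0.2702 − sin(2π·0.2702)/(2π)) = 1.5719 → s = 20.5719

20.5719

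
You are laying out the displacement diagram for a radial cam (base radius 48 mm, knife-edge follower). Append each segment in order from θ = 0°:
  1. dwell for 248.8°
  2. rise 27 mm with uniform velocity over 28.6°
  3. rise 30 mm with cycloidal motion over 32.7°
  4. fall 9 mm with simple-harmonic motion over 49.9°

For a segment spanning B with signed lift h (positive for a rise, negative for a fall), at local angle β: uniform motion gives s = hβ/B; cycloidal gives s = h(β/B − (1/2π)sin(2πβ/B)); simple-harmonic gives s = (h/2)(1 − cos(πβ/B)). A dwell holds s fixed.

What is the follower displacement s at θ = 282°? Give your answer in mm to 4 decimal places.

seg 1 [0°–248.8°] dwell: s stays 0.0000
seg 2 [248.8°–277.4°] uniform, h=27: full span → s += 27 → s = 27.0000
seg 3 [277.4°–310.1°] cycloidal, h=30: θ=282° here. β=4.6, B=32.7. 30·(0.1407 − sin(2π·0.1407)/(2π)) = 0.5284 → s = 27.5284

27.5284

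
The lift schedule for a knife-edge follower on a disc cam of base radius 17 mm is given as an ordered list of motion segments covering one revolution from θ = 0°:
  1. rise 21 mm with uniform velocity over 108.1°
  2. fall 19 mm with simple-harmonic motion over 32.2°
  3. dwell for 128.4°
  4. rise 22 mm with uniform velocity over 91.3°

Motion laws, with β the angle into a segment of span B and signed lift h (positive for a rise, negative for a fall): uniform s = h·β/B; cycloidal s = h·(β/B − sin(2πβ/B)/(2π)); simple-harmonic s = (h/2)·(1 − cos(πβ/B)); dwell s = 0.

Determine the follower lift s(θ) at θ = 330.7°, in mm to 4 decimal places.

seg 1 [0°–108.1°] uniform, h=21: full span → s += 21 → s = 21.0000
seg 2 [108.1°–140.3°] simple-harmonic, h=-19: full span → s += -19 → s = 2.0000
seg 3 [140.3°–268.7°] dwell: s stays 2.0000
seg 4 [268.7°–360°] uniform, h=22: θ=330.7° here. β=62, B=91.3. 22·62/91.3 = 14.9398 → s = 16.9398

16.9398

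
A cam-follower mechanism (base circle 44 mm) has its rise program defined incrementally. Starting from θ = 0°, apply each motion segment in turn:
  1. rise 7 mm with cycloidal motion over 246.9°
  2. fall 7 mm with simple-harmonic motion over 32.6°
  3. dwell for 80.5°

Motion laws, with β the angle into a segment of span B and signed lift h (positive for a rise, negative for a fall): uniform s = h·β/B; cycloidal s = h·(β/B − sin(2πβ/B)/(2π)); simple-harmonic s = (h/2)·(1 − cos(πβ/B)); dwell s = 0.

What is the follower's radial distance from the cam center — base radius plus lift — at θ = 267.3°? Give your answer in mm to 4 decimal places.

seg 1 [0°–246.9°] cycloidal, h=7: full span → s += 7 → s = 7.0000
seg 2 [246.9°–279.5°] simple-harmonic, h=-7: θ=267.3° here. β=20.4, B=32.6. -7/2·(1 − cos(π·0.6258)) = -4.8472 → s = 2.1528
radial distance = base radius + s = 44 + 2.1528 = 46.1528

46.1528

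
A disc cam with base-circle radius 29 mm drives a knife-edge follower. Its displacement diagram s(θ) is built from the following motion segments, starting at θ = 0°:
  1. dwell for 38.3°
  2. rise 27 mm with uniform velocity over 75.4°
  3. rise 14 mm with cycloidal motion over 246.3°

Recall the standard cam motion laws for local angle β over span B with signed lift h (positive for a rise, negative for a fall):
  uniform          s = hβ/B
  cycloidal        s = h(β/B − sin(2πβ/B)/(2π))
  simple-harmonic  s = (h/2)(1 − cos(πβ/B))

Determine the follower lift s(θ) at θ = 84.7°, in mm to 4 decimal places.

seg 1 [0°–38.3°] dwell: s stays 0.0000
seg 2 [38.3°–113.7°] uniform, h=27: θ=84.7° here. β=46.4, B=75.4. 27·46.4/75.4 = 16.6154 → s = 16.6154

16.6154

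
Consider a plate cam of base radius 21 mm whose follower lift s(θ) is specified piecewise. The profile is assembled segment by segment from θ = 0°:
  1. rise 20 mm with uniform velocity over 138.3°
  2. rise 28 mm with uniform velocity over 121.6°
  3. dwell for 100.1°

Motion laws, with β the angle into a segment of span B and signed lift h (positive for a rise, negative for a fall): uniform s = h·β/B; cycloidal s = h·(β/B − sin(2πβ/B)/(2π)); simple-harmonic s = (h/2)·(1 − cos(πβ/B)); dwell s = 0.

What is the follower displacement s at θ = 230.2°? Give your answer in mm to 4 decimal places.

seg 1 [0°–138.3°] uniform, h=20: full span → s += 20 → s = 20.0000
seg 2 [138.3°–259.9°] uniform, h=28: θ=230.2° here. β=91.9, B=121.6. 28·91.9/121.6 = 21.1612 → s = 41.1612

41.1612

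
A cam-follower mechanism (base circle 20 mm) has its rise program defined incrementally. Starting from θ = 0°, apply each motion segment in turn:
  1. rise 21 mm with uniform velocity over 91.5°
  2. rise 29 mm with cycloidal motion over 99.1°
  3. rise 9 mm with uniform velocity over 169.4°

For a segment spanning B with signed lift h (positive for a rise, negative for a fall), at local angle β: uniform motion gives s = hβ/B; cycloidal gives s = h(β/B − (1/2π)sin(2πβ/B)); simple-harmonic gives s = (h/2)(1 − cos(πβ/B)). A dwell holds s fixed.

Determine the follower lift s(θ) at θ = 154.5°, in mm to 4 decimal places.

seg 1 [0°–91.5°] uniform, h=21: full span → s += 21 → s = 21.0000
seg 2 [91.5°–190.6°] cycloidal, h=29: θ=154.5° here. β=63, B=99.1. 29·(0.6357 − sin(2π·0.6357)/(2π)) = 21.9119 → s = 42.9119

42.9119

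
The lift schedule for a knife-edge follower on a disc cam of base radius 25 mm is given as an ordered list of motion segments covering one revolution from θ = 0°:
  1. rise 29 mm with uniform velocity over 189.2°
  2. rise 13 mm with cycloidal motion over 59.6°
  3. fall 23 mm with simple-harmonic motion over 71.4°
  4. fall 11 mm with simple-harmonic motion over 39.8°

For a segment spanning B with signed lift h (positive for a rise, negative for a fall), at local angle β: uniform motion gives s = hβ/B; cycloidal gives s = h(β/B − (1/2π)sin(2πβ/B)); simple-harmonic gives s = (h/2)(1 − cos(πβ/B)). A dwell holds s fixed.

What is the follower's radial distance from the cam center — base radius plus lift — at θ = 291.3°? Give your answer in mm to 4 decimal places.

seg 1 [0°–189.2°] uniform, h=29: full span → s += 29 → s = 29.0000
seg 2 [189.2°–248.8°] cycloidal, h=13: full span → s += 13 → s = 42.0000
seg 3 [248.8°–320.2°] simple-harmonic, h=-23: θ=291.3° here. β=42.5, B=71.4. -23/2·(1 − cos(π·0.5952)) = -14.8897 → s = 27.1103
radial distance = base radius + s = 25 + 27.1103 = 52.1103

52.1103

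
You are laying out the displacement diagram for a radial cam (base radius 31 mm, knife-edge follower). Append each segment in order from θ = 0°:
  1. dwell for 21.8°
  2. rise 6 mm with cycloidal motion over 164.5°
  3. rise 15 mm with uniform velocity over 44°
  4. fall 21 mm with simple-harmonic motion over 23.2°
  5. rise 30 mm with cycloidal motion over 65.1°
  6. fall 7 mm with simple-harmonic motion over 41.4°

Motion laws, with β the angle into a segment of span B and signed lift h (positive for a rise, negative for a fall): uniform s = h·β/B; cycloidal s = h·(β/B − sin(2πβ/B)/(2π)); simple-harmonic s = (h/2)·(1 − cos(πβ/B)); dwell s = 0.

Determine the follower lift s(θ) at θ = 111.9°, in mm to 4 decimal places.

seg 1 [0°–21.8°] dwell: s stays 0.0000
seg 2 [21.8°–186.3°] cycloidal, h=6: θ=111.9° here. β=90.1, B=164.5. 6·(0.5477 − sin(2π·0.5477)/(2π)) = 3.5684 → s = 3.5684

3.5684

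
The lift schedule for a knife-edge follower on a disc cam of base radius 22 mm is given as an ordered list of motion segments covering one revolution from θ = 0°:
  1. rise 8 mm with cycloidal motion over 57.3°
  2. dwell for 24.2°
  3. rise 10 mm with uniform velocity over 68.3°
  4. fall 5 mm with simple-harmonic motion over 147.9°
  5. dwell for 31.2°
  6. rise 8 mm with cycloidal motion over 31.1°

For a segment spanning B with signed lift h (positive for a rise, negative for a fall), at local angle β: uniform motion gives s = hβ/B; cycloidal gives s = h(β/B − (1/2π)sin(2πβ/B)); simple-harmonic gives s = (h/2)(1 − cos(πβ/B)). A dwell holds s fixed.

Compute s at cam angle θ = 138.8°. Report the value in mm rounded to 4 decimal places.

seg 1 [0°–57.3°] cycloidal, h=8: full span → s += 8 → s = 8.0000
seg 2 [57.3°–81.5°] dwell: s stays 8.0000
seg 3 [81.5°–149.8°] uniform, h=10: θ=138.8° here. β=57.3, B=68.3. 10·57.3/68.3 = 8.3895 → s = 16.3895

16.3895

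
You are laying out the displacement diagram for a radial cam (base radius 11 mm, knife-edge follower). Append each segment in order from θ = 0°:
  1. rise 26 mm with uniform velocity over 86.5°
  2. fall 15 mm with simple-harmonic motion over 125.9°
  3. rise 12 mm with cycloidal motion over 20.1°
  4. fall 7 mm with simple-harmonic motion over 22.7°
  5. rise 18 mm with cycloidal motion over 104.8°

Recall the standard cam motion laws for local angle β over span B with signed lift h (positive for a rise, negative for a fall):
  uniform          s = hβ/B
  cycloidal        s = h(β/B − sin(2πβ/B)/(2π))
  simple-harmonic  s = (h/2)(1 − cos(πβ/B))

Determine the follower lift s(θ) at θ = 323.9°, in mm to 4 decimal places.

seg 1 [0°–86.5°] uniform, h=26: full span → s += 26 → s = 26.0000
seg 2 [86.5°–212.4°] simple-harmonic, h=-15: full span → s += -15 → s = 11.0000
seg 3 [212.4°–232.5°] cycloidal, h=12: full span → s += 12 → s = 23.0000
seg 4 [232.5°–255.2°] simple-harmonic, h=-7: full span → s += -7 → s = 16.0000
seg 5 [255.2°–360°] cycloidal, h=18: θ=323.9° here. β=68.7, B=104.8. 18·(0.6555 − sin(2π·0.6555)/(2π)) = 14.1744 → s = 30.1744

30.1744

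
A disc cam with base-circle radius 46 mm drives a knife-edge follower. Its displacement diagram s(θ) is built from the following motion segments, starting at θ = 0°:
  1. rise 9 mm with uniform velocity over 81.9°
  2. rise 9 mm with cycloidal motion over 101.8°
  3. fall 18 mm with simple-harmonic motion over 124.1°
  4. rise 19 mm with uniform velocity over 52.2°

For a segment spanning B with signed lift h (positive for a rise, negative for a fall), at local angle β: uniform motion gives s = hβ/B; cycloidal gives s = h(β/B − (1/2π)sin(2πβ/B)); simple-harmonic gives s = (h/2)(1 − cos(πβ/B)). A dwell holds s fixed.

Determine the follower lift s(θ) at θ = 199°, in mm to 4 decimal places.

seg 1 [0°–81.9°] uniform, h=9: full span → s += 9 → s = 9.0000
seg 2 [81.9°–183.7°] cycloidal, h=9: full span → s += 9 → s = 18.0000
seg 3 [183.7°–307.8°] simple-harmonic, h=-18: θ=199° here. β=15.3, B=124.1. -18/2·(1 − cos(π·0.1233)) = -0.6667 → s = 17.3333

17.3333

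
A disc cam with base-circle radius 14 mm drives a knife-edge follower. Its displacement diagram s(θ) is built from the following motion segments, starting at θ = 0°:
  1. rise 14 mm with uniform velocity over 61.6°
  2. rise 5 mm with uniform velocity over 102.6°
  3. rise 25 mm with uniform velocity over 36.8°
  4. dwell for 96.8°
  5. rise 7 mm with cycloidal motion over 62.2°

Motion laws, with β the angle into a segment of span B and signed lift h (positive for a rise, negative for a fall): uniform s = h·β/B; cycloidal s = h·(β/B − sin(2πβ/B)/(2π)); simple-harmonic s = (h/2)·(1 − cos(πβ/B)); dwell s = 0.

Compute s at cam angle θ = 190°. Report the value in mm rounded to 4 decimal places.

seg 1 [0°–61.6°] uniform, h=14: full span → s += 14 → s = 14.0000
seg 2 [61.6°–164.2°] uniform, h=5: full span → s += 5 → s = 19.0000
seg 3 [164.2°–201°] uniform, h=25: θ=190° here. β=25.8, B=36.8. 25·25.8/36.8 = 17.5272 → s = 36.5272

36.5272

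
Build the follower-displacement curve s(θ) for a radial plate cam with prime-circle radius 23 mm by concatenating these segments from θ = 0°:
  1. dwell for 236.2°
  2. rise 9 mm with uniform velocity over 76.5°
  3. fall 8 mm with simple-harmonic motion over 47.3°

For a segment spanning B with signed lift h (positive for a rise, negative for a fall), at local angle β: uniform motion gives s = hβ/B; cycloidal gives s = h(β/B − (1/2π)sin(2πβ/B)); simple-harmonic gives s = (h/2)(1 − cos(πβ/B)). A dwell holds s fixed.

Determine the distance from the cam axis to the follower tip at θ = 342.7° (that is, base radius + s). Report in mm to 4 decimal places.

seg 1 [0°–236.2°] dwell: s stays 0.0000
seg 2 [236.2°–312.7°] uniform, h=9: full span → s += 9 → s = 9.0000
seg 3 [312.7°–360°] simple-harmonic, h=-8: θ=342.7° here. β=30, B=47.3. -8/2·(1 − cos(π·0.6342)) = -5.6375 → s = 3.3625
radial distance = base radius + s = 23 + 3.3625 = 26.3625

26.3625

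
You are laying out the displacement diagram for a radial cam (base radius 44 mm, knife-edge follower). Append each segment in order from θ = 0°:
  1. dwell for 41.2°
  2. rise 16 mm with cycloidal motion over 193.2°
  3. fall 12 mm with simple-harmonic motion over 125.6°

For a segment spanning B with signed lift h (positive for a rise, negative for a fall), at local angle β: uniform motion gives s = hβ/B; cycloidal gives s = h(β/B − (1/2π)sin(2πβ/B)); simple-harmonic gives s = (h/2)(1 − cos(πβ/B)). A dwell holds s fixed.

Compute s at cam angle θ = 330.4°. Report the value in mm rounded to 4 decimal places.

seg 1 [0°–41.2°] dwell: s stays 0.0000
seg 2 [41.2°–234.4°] cycloidal, h=16: full span → s += 16 → s = 16.0000
seg 3 [234.4°–360°] simple-harmonic, h=-12: θ=330.4° here. β=96, B=125.6. -12/2·(1 − cos(π·0.7643)) = -10.4293 → s = 5.5707

5.5707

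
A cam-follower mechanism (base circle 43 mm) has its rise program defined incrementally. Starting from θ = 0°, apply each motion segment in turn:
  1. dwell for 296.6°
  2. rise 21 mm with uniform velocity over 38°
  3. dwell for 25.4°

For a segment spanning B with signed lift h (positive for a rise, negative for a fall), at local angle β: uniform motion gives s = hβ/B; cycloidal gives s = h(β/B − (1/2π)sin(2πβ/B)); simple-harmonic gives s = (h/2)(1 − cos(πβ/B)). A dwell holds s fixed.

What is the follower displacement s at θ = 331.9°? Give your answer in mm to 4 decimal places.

seg 1 [0°–296.6°] dwell: s stays 0.0000
seg 2 [296.6°–334.6°] uniform, h=21: θ=331.9° here. β=35.3, B=38. 21·35.3/38 = 19.5079 → s = 19.5079

19.5079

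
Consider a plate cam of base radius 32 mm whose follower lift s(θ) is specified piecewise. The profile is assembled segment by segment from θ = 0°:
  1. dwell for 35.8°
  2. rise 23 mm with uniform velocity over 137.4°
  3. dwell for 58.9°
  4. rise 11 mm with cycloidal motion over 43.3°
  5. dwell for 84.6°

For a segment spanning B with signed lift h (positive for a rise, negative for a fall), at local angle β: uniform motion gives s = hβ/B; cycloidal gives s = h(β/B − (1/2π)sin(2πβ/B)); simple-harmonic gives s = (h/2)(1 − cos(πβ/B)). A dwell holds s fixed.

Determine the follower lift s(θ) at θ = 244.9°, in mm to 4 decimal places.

seg 1 [0°–35.8°] dwell: s stays 0.0000
seg 2 [35.8°–173.2°] uniform, h=23: full span → s += 23 → s = 23.0000
seg 3 [173.2°–232.1°] dwell: s stays 23.0000
seg 4 [232.1°–275.4°] cycloidal, h=11: θ=244.9° here. β=12.8, B=43.3. 11·(0.2956 − sin(2π·0.2956)/(2π)) = 1.5724 → s = 24.5724

24.5724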